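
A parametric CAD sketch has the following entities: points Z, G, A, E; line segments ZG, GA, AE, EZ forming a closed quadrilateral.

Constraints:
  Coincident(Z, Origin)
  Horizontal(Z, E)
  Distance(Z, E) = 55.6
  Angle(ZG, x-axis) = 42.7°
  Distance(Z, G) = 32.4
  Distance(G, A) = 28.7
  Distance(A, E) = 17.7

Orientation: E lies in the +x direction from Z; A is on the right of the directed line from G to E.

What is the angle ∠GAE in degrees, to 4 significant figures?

110.5°

Checks: ZG at 42.70° ✓; |GA| = 28.70 ✓; |AE| = 17.70 ✓.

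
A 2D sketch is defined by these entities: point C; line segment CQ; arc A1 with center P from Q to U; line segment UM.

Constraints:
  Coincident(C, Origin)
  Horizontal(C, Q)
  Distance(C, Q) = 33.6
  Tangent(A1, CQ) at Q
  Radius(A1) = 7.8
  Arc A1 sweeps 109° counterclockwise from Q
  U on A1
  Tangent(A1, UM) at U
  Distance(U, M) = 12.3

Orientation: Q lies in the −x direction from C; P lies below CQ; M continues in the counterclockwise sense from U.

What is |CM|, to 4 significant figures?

43.01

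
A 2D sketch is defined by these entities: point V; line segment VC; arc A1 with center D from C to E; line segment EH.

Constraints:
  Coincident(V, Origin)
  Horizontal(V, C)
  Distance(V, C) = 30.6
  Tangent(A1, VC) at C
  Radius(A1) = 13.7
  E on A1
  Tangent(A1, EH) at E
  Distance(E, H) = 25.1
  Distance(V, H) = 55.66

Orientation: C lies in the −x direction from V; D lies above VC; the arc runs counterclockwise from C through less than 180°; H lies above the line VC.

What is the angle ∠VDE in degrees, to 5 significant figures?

65.714°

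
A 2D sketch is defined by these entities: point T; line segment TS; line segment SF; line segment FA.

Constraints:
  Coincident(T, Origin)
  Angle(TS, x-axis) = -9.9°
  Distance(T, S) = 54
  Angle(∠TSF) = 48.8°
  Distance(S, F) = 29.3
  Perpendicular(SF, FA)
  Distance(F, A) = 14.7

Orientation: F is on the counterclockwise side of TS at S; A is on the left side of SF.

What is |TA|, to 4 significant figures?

26.68

T is at the origin; TS runs at -9.9° with length 54.0, so S = 54.0·(cos -9.9°, sin -9.9°) = (53.20, -9.284). ∠TSF = 48.8°, so SF runs at -9.9° + (180° − 48.8°) = 121.3° from the x-axis; with |SF| = 29.3, F = S + 29.3·(cos 121.3°, sin 121.3°) = (37.97, 15.75). The perpendicularity gives FA at right angles to SF; with |FA| = 14.7 on the left of SF, A = F + 14.7·(-0.8545, -0.5195) = (25.41, 8.115). Then |TA| = |A − T| = 26.68.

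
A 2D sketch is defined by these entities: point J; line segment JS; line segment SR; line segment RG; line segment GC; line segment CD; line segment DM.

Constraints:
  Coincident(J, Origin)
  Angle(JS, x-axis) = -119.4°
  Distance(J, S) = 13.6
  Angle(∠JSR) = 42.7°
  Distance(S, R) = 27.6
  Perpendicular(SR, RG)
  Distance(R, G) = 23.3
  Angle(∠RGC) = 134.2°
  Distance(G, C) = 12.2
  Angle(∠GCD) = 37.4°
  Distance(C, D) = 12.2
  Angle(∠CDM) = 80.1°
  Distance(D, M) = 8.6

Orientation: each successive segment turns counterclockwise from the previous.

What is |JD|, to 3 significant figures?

15.0

J is at the origin; JS runs at -119.4° with length 13.6, so S = (-6.68, -11.8). ∠JSR = 42.7° gives SR at 17.9° from the x-axis; with |SR| = 27.6, R = (19.6, -3.37). The perpendicularity gives RG at right angles to SR, so RG runs at 108°; with |RG| = 23.3, G = (12.4, 18.8). ∠RGC = 134.2° gives GC at 154° from the x-axis; with |GC| = 12.2, C = (1.49, 24.2). ∠GCD = 37.4° gives CD at -63.7° from the x-axis; with |CD| = 12.2, D = (6.89, 13.3). Then |JD| = |D − J| = 15.0.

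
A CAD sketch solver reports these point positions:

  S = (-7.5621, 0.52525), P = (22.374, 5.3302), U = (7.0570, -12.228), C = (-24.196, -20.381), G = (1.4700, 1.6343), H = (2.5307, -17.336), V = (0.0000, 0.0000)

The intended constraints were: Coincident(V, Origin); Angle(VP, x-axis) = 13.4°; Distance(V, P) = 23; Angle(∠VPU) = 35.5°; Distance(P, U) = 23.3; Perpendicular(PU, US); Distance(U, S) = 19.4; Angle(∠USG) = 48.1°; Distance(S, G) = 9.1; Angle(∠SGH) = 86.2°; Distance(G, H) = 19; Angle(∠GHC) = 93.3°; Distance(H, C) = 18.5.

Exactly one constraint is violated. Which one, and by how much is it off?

Distance(H, C) = 18.5 — off by 8.40.

V = (0.00, 0.00) ✓; VP at 13.40° ✓; |VP| = 23.00 ✓; ∠VPU = 35.50° ✓; |PU| = 23.30 ✓; ∠(PU, US) = 90.00° ✓; |US| = 19.40 ✓; ∠USG = 48.10° ✓; |SG| = 9.100 ✓; ∠SGH = 86.20° ✓; |GH| = 19.00 ✓; ∠GHC = 93.30° ✓; |HC| = 26.90 ✗.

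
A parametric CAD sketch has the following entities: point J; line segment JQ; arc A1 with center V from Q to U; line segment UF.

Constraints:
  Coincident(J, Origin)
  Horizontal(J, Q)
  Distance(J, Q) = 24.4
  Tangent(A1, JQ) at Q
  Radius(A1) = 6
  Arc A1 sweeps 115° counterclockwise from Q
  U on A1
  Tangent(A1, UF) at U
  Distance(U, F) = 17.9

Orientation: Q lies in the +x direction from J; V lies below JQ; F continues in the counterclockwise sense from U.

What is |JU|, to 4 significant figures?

20.79

J is at the origin; JQ is horizontal with |JQ| = 24.4 and Q on the +x side, so Q = (24.40, 0.000). The tangent condition forces VQ to be normal to JQ, so V = Q + (0, -6) = (24.40, -6.000). On A1, Q sits at bearing 90° from V; a 115° counterclockwise sweep puts U at bearing 205°, so U = V + 6.0·(cos 205°, sin 205°) = (18.96, -8.536). Then |JU| = |U − J| = 20.79.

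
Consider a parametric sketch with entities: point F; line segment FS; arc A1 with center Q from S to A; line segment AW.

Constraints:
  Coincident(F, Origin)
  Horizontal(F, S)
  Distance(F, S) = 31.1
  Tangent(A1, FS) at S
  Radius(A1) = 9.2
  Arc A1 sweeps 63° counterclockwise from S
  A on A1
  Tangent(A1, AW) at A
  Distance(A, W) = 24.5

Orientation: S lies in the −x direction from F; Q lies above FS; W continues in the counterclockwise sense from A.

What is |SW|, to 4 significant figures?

33.08

F is at the origin; FS is horizontal with |FS| = 31.1 and S on the −x side, so S = (-31.10, 0.000). Since A1 is tangent to FS there, QS ⟂ FS, so Q = S + (0, 9.2) = (-31.10, 9.200). On A1, S sits at bearing -90° from Q; a 63° counterclockwise sweep puts A at bearing -27°, so A = Q + 9.2·(cos -27°, sin -27°) = (-22.90, 5.023). The tangent condition forces QA to be normal to AW, so AW runs along (−sin -27°, cos -27°); with |AW| = 24.5, W = (-11.78, 26.85). Then |SW| = |W − S| = 33.08.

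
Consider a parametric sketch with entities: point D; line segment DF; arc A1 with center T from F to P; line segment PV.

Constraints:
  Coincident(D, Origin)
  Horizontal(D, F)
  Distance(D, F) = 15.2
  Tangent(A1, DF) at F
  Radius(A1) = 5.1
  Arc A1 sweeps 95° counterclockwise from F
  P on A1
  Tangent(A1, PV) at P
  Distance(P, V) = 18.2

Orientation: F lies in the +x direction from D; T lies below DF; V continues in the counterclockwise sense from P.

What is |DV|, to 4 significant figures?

26.41

D is at the origin; DF is horizontal with |DF| = 15.2 and F on the +x side, so F = (15.20, 0.000). Since A1 is tangent to DF there, TF ⟂ DF, so T = F + (0, -5.1) = (15.20, -5.100). On A1, F sits at bearing 90° from T; a 95° counterclockwise sweep puts P at bearing 185°, so P = T + 5.1·(cos 185°, sin 185°) = (10.12, -5.544). Since A1 is tangent to PV there, TP ⟂ PV, so PV runs along (−sin 185°, cos 185°); with |PV| = 18.2, V = (11.71, -23.68). Then |DV| = |V − D| = 26.41.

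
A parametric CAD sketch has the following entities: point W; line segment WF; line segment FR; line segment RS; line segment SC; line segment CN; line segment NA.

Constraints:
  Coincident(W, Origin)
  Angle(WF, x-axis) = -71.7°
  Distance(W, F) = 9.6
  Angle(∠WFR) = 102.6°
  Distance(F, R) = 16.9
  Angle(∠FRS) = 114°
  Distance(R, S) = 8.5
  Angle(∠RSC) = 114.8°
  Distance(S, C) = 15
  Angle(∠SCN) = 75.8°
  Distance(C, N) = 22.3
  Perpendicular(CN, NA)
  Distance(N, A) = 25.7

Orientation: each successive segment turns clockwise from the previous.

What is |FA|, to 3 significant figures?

23.5

∠SCN = 75.8° gives CN at -24.5° from the x-axis; with |CN| = 22.3, N = (4.53, -7.40). The perpendicularity gives NA at right angles to CN, so NA runs at -114°; with |NA| = 25.7, A = (-6.12, -30.8). Then |FA| = |A − F| = 23.5.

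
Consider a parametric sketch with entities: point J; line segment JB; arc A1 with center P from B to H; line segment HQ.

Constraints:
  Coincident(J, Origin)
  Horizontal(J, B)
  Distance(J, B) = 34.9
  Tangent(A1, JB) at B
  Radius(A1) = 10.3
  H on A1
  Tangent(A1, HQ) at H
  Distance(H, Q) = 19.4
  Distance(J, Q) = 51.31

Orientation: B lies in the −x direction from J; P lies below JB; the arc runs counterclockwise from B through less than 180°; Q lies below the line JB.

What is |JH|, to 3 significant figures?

46.7

Checks: J.y = 0.00, B.y = 0.00 ✓; |PH| = 10.30 ✓; ∠(PH, HQ) = 90.00° ✓; |HQ| = 19.40 ✓; |JQ| = 51.31 ✓.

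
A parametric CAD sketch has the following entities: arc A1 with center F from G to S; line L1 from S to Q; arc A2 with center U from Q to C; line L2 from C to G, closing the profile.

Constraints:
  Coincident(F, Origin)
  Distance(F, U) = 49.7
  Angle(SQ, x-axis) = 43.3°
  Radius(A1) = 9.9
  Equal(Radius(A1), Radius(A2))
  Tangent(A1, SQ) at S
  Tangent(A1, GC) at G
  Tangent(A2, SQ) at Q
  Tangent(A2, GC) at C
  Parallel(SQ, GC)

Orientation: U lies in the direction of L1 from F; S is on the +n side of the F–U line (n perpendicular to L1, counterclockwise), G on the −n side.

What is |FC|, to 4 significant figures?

50.68

Tangency of A1 to both parallel lines with radius 9.9 puts S and G at F ± 9.9·n: S = (-6.790, 7.205), G = (6.790, -7.205). Equal radii place Q and C the same way about U: Q = U + 9.9·n = (29.38, 41.29), C = U − 9.9·n = (42.96, 26.88). Then |FC| = |C − F| = 50.68.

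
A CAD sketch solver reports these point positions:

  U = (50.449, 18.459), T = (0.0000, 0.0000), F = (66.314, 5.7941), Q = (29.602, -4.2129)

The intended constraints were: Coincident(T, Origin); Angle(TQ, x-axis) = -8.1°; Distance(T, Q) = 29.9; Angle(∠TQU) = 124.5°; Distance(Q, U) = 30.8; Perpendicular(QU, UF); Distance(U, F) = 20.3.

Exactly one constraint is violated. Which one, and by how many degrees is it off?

Perpendicular(QU, UF) — off by 4.00°.

T = (0.00, 0.00) ✓; TQ at -8.100° ✓; |TQ| = 29.90 ✓; ∠TQU = 124.5° ✓; |QU| = 30.80 ✓; ∠(QU, UF) = 86.00° ✗; |UF| = 20.30 ✓.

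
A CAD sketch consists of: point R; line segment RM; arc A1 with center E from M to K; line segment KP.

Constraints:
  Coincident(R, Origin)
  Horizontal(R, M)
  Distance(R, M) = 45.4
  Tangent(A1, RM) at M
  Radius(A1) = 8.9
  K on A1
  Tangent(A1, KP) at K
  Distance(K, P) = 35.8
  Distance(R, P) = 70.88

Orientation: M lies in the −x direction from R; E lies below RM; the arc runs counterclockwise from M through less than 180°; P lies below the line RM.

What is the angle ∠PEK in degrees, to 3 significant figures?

76.0°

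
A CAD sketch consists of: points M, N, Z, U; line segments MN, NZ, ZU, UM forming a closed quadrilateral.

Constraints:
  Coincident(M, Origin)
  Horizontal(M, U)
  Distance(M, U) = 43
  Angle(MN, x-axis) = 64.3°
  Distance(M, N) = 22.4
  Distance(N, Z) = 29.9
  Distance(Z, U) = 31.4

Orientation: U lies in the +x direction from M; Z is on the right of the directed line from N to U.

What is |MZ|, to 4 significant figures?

16.18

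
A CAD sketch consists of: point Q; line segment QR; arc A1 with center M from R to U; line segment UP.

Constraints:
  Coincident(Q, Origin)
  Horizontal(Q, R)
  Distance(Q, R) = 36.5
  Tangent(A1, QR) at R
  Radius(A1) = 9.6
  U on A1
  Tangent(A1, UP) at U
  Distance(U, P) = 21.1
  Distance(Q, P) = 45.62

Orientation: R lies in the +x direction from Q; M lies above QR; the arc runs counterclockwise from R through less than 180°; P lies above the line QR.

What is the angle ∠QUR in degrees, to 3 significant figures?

43.8°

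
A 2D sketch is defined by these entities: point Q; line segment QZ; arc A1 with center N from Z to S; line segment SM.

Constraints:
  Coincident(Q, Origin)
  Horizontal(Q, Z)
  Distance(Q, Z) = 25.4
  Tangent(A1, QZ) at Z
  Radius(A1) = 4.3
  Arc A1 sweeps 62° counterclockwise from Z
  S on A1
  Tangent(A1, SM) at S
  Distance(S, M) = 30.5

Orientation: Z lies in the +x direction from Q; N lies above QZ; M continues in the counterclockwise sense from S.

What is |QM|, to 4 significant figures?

52.41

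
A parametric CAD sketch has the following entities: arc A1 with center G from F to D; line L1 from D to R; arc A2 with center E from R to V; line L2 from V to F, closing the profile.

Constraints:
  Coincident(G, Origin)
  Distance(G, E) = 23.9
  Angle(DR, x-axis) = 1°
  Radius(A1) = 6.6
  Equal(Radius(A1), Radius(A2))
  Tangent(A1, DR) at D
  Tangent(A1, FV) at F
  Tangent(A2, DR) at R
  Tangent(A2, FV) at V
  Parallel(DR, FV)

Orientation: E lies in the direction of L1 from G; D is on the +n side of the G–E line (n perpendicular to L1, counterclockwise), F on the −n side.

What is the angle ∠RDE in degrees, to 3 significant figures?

15.4°

The slot axis is L1's direction at 1.0°, so u = (cos 1.0°, sin 1.0°) = (1.00, 0.0175) and n = (−sin 1.0°, cos 1.0°) = (-0.0175, 1.00). G is at the origin and E lies 23.9 along u from G, so E = 23.9·u = (23.9, 0.417). Tangency of A1 to both parallel lines with radius 6.6 puts D and F at G ± 6.6·n: D = (-0.115, 6.60), F = (0.115, -6.60). Equal radii place R and V the same way about E: R = E + 6.6·n = (23.8, 7.02), V = E − 6.6·n = (24.0, -6.18). Then cos ∠RDE = DR·DE / (|DR||DE|), giving 15.4°.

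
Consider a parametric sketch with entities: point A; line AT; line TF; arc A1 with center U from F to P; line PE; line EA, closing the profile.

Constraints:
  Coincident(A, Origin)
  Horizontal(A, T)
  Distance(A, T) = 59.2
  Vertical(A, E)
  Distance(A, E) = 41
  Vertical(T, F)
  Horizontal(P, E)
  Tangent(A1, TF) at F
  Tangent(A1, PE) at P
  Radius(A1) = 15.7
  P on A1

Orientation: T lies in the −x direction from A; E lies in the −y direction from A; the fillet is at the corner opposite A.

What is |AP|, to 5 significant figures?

59.777

A is at the origin; AT is horizontal with |AT| = 59.2 and T on the −x side, so T = (-59.200, 0.0000). AE is vertical with |AE| = 41.0 and E on the −y side, so E = (0.0000, -41.000). The virtual corner opposite A is at (-59.200, -41.000). Since A1 is tangent to TF there, UF ⟂ TF and the tangent condition forces UP to be normal to PE, with radius 15.7, so the center U sits 15.7 in from both sides at U = (-43.500, -25.300). That places the tangent points at F = (-59.200, -25.300) on TF and P = (-43.500, -41.000) on PE. Then |AP| = |P − A| = 59.777.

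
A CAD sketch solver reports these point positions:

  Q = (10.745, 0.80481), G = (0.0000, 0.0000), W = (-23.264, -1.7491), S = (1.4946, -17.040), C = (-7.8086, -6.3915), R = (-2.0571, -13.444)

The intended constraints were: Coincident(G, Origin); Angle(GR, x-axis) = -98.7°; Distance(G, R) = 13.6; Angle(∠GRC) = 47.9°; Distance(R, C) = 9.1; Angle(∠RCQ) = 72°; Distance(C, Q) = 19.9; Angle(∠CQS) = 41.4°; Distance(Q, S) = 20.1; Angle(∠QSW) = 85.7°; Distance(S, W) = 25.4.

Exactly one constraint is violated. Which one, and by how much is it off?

Distance(S, W) = 25.4 — off by 3.70.

G = (0.00, 0.00) ✓; GR at -98.70° ✓; |GR| = 13.60 ✓; ∠GRC = 47.90° ✓; |RC| = 9.100 ✓; ∠RCQ = 72.00° ✓; |CQ| = 19.90 ✓; ∠CQS = 41.40° ✓; |QS| = 20.10 ✓; ∠QSW = 85.70° ✓; |SW| = 29.10 ✗.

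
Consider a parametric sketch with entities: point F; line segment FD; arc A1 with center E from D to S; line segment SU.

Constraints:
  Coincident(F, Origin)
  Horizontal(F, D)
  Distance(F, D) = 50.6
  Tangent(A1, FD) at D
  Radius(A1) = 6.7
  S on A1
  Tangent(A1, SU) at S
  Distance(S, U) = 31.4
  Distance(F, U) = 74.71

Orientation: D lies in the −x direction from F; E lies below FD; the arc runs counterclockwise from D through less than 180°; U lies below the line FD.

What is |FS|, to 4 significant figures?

57.21

F is at the origin; F and D share the same y with |FD| = 50.6 and D on the −x side, so D = (-50.60, 0.000). Since A1 is tangent to FD there, ED ⟂ FD, so E = D + (0, -6.7) = (-50.60, -6.700). Since ES ⟂ SU (tangency), |EU| = √(6.7² + 31.4²) = 32.11 regardless of where S sits on A1. So U lies on both circle(F, 74.71) and circle(E, 32.11); the below-FD intersection is U = (-66.10, -34.82). S is the foot of the tangent from U: S = (-57.01, -4.761).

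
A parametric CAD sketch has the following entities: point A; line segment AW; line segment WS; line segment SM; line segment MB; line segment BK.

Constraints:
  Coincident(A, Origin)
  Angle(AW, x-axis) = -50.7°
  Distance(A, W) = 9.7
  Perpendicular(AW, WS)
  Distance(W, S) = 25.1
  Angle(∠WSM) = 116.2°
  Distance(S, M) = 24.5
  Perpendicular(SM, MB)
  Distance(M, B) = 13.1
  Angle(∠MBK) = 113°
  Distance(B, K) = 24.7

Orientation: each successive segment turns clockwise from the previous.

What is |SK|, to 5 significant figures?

22.819

SM is perpendicular to MB, so MB runs at 65.500°; with |MB| = 13.1, B = (-30.141, -1.3236). ∠MBK = 113.0° gives BK at -1.5000° from the x-axis; with |BK| = 24.7, K = (-5.4496, -1.9702). Then |SK| = |K − S| = 22.819.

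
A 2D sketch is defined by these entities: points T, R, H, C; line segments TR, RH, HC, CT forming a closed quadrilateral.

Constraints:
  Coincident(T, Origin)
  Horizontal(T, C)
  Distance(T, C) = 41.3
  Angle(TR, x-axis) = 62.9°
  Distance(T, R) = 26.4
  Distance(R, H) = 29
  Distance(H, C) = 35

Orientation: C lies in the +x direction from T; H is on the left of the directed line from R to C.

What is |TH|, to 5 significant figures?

52.108

Checks: T.y = 0.00, C.y = 0.00 ✓; |RH| = 29.00 ✓; |HC| = 35.00 ✓.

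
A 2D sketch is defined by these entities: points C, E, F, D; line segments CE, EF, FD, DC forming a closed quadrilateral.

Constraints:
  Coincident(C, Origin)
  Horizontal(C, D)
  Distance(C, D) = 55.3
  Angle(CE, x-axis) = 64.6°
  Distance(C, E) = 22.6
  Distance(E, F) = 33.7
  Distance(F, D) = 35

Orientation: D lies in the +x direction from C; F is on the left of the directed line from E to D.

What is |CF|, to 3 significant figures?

52.3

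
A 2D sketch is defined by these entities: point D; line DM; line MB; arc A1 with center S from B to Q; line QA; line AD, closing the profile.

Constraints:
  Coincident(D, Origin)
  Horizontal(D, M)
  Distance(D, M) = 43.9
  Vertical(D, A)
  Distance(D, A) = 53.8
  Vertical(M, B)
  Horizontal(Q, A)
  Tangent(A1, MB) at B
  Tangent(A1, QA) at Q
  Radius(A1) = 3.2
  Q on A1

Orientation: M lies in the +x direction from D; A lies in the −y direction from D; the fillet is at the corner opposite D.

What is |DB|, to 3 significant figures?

67.0

The virtual corner opposite D is at (43.9, -53.8). The tangent condition forces SB to be normal to MB and A1 meets QA tangentially, so SQ is at right angles to QA, with radius 3.2, so the center S sits 3.2 in from both sides at S = (40.7, -50.6). That places the tangent points at B = (43.9, -50.6) on MB and Q = (40.7, -53.8) on QA. Then |DB| = |B − D| = 67.0.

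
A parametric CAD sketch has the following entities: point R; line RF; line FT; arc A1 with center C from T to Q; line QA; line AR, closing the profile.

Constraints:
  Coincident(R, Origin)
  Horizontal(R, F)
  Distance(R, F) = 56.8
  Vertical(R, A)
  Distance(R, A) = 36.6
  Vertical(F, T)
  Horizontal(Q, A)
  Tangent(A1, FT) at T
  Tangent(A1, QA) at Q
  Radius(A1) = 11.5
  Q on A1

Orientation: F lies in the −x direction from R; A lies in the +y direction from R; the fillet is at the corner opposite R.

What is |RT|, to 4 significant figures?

62.10

R is at the origin; RF is horizontal with |RF| = 56.8 and F on the −x side, so F = (-56.80, 0.000). R and A share the same x with |RA| = 36.6 and A on the +y side, so A = (0.000, 36.60). The virtual corner opposite R is at (-56.80, 36.60). Since A1 is tangent to FT there, CT ⟂ FT and A1 meets QA tangentially, so CQ is at right angles to QA, with radius 11.5, so the center C sits 11.5 in from both sides at C = (-45.30, 25.10). That places the tangent points at T = (-56.80, 25.10) on FT and Q = (-45.30, 36.60) on QA. Then |RT| = |T − R| = 62.10.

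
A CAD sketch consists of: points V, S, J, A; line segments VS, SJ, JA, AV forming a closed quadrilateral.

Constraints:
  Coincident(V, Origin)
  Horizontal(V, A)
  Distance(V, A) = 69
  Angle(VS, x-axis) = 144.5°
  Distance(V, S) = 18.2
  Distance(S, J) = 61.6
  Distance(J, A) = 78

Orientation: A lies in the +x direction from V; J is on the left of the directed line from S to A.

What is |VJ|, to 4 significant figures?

64.40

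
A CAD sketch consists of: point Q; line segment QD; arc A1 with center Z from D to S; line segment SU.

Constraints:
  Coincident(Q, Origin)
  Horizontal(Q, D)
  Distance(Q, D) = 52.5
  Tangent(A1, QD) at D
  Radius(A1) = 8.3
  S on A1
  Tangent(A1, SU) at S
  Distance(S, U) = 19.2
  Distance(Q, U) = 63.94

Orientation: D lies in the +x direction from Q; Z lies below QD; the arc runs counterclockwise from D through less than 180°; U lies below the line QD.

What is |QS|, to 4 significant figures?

47.67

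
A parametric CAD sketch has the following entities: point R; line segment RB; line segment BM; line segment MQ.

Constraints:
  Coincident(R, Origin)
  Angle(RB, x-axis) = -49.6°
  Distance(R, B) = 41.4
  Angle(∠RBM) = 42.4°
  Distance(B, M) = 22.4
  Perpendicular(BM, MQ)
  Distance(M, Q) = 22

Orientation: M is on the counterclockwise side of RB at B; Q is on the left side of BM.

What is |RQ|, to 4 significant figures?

10.09

R is at the origin; RB runs at -49.6° with length 41.4, so B = 41.4·(cos -49.6°, sin -49.6°) = (26.83, -31.53). ∠RBM = 42.4°, so BM runs at -49.6° + (180° − 42.4°) = 88.00° from the x-axis; with |BM| = 22.4, M = B + 22.4·(cos 88.00°, sin 88.00°) = (27.61, -9.141). The perpendicularity gives MQ at right angles to BM; with |MQ| = 22.0 on the left of BM, Q = M + 22.0·(-0.9994, 0.03490) = (5.627, -8.374). Then |RQ| = |Q − R| = 10.09.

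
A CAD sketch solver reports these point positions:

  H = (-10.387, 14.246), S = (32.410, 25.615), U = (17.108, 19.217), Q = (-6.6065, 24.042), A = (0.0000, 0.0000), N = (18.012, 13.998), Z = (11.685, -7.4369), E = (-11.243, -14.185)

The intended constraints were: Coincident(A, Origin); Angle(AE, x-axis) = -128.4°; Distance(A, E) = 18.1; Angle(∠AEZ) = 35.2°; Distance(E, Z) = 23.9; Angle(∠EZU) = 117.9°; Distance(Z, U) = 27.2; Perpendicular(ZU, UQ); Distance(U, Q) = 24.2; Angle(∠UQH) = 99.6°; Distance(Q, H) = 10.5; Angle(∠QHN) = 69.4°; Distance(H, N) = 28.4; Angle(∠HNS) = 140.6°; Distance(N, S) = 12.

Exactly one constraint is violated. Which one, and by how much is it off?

Distance(N, S) = 12 — off by 6.50.

A = (0.00, 0.00) ✓; AE at -128.4° ✓; |AE| = 18.10 ✓; ∠AEZ = 35.20° ✓; |EZ| = 23.90 ✓; ∠EZU = 117.9° ✓; |ZU| = 27.20 ✓; ∠(ZU, UQ) = 90.00° ✓; |UQ| = 24.20 ✓; ∠UQH = 99.60° ✓; |QH| = 10.50 ✓; ∠QHN = 69.40° ✓; |HN| = 28.40 ✓; ∠HNS = 140.6° ✓; |NS| = 18.50 ✗.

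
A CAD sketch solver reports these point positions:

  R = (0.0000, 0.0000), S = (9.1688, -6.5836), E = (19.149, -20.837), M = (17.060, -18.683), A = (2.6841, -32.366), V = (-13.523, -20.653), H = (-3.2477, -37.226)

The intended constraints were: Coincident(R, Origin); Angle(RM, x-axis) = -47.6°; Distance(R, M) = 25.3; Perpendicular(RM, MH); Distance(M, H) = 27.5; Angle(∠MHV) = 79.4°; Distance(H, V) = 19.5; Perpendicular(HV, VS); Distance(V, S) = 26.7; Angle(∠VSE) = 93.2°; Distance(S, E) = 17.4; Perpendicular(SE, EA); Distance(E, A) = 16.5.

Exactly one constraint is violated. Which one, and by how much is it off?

Distance(E, A) = 16.5 — off by 3.60.

R = (0.00, 0.00) ✓; RM at -47.60° ✓; |RM| = 25.30 ✓; ∠(RM, MH) = 90.00° ✓; |MH| = 27.50 ✓; ∠MHV = 79.40° ✓; |HV| = 19.50 ✓; ∠(HV, VS) = 90.00° ✓; |VS| = 26.70 ✓; ∠VSE = 93.20° ✓; |SE| = 17.40 ✓; ∠(SE, EA) = 90.00° ✓; |EA| = 20.10 ✗.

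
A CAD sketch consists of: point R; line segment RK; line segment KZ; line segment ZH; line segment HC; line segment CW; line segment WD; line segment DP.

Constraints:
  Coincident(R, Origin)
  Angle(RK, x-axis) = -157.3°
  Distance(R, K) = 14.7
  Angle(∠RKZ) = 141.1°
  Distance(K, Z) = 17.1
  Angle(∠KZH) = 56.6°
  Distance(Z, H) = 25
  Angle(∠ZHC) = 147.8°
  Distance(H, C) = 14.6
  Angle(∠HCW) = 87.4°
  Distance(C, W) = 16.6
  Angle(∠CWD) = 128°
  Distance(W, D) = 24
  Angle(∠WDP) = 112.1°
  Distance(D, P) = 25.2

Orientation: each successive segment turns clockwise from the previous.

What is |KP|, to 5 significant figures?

21.662

R is at the origin; RK runs at -157.3° with length 14.7, so K = (-13.561, -5.6728). ∠RKZ = 141.1° gives KZ at 163.80° from the x-axis; with |KZ| = 17.1, Z = (-29.982, -0.90207). ∠KZH = 56.6° gives ZH at 40.400° from the x-axis; with |ZH| = 25.0, H = (-10.944, 15.301). ∠ZHC = 147.8° gives HC at 8.2000° from the x-axis; with |HC| = 14.6, C = (3.5069, 17.383). ∠HCW = 87.4° gives CW at -84.400° from the x-axis; with |CW| = 16.6, W = (5.1267, 0.86253). ∠CWD = 128.0° gives WD at -136.40° from the x-axis; with |WD| = 24.0, D = (-12.253, -15.688). ∠WDP = 112.1° gives DP at 155.70° from the x-axis; with |DP| = 25.2, P = (-35.221, -5.3182). Then |KP| = |P − K| = 21.662.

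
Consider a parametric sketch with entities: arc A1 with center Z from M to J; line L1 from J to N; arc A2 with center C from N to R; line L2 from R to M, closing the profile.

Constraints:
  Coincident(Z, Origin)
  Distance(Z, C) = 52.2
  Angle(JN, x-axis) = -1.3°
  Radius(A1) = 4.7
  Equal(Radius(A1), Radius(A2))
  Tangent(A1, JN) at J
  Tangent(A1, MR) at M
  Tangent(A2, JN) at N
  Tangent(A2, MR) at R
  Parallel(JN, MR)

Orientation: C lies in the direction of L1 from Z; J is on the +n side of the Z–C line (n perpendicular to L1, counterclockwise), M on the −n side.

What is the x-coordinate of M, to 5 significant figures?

-0.10663

The slot axis is L1's direction at -1.3°, so u = (cos -1.3°, sin -1.3°) = (0.99974, -0.022687) and n = (−sin -1.3°, cos -1.3°) = (0.022687, 0.99974). Z is at the origin and C lies 52.2 along u from Z, so C = 52.2·u = (52.187, -1.1843). Tangency of A1 to both parallel lines with radius 4.7 puts J and M at Z ± 4.7·n: J = (0.10663, 4.6988), M = (-0.10663, -4.6988). So M.x = -0.10663.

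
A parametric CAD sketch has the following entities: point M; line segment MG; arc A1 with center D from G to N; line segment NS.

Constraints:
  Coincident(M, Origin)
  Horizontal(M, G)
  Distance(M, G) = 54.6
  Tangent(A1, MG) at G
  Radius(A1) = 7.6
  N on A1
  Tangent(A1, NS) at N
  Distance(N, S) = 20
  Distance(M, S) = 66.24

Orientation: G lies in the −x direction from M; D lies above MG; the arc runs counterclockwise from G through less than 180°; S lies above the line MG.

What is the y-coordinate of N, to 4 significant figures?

11.97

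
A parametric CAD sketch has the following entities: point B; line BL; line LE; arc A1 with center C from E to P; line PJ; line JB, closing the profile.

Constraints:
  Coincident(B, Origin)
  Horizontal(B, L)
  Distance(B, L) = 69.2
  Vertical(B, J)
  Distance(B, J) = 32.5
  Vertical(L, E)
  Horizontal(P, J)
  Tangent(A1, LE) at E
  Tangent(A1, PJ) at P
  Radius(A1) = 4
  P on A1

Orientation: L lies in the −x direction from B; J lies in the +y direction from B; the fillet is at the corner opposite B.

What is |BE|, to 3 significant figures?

74.8

B is at the origin; B and L share the same y with |BL| = 69.2 and L on the −x side, so L = (-69.2, 0.00). B and J share the same x with |BJ| = 32.5 and J on the +y side, so J = (0.00, 32.5). The virtual corner opposite B is at (-69.2, 32.5). Since A1 is tangent to LE there, CE ⟂ LE and the tangent condition forces CP to be normal to PJ, with radius 4.0, so the center C sits 4.0 in from both sides at C = (-65.2, 28.5). That places the tangent points at E = (-69.2, 28.5) on LE and P = (-65.2, 32.5) on PJ. Then |BE| = |E − B| = 74.8.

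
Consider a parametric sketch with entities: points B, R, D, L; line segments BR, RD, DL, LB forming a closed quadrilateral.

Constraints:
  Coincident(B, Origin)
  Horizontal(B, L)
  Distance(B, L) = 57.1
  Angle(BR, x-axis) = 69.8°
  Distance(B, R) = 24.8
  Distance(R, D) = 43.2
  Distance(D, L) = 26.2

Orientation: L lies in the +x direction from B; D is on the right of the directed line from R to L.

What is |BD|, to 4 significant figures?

35.75

Checks: |BL| = 57.10 ✓; |BR| = 24.80 ✓; |RD| = 43.20 ✓; |DL| = 26.20 ✓.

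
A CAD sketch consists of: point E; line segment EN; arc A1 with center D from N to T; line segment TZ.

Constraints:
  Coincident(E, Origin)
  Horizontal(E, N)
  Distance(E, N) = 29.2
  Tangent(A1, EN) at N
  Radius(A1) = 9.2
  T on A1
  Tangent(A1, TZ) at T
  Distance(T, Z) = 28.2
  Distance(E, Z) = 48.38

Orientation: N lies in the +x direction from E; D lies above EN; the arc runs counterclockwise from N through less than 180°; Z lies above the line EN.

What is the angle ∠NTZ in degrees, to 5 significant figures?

125.60°

Checks: ∠(DN, NE) = 90.00° ✓; |DT| = 9.200 ✓; ∠(DT, TZ) = 90.00° ✓; |TZ| = 28.20 ✓; |EZ| = 48.38 ✓.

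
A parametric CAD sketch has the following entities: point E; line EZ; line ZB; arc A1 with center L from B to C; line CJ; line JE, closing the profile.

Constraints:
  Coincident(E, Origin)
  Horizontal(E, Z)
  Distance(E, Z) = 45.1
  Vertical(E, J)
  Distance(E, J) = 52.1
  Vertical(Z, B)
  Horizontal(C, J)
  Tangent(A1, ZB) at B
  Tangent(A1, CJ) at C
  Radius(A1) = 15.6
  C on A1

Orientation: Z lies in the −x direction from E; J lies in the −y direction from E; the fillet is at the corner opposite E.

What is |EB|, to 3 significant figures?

58.0

E is at the origin; EZ is horizontal with |EZ| = 45.1 and Z on the −x side, so Z = (-45.1, 0.00). EJ is vertical with |EJ| = 52.1 and J on the −y side, so J = (0.00, -52.1). The virtual corner opposite E is at (-45.1, -52.1). Tangency of A1 to ZB means the radius LB is perpendicular to ZB and since A1 is tangent to CJ there, LC ⟂ CJ, with radius 15.6, so the center L sits 15.6 in from both sides at L = (-29.5, -36.5). That places the tangent points at B = (-45.1, -36.5) on ZB and C = (-29.5, -52.1) on CJ. Then |EB| = |B − E| = 58.0.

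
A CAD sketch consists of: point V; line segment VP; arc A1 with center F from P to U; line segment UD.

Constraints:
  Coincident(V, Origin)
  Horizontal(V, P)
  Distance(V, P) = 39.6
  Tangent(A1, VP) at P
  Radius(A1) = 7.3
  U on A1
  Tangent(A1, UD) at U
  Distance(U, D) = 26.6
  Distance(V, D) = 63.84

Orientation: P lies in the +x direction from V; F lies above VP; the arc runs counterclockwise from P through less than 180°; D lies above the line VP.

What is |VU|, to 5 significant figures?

46.479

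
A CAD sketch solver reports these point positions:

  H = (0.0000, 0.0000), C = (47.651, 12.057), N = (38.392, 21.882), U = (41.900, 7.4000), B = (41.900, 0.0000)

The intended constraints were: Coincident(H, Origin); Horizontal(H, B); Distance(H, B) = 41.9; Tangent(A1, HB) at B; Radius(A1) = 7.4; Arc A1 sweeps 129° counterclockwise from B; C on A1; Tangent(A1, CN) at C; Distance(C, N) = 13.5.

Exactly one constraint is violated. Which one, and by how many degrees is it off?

Tangent(A1, CN) at C — off by 4.30°.

H = (0.00, 0.00) ✓; H.y = 0.00, B.y = 0.00 ✓; |HB| = 41.90 ✓; ∠(UB, BH) = 90.00° ✓; |UB| = 7.400 ✓; bearing(U→C) − bearing(U→B) = 129.0° ✓; |UC| = 7.400 ✓; ∠(UC, CN) = 85.70° ✗; |CN| = 13.50 ✓.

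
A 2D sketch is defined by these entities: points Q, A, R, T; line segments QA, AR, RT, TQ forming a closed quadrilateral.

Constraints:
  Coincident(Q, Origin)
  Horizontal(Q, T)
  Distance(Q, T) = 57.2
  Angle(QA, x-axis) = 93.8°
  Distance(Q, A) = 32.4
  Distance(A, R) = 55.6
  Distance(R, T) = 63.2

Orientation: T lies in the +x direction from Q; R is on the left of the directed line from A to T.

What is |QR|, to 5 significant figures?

76.530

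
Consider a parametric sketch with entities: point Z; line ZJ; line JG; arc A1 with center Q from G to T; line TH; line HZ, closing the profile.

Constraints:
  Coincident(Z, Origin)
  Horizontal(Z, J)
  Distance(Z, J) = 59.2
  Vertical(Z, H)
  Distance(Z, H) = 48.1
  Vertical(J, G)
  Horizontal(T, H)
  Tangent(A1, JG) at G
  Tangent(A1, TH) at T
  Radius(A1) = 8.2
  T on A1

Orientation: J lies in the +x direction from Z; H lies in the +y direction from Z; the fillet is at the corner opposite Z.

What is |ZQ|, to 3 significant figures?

64.8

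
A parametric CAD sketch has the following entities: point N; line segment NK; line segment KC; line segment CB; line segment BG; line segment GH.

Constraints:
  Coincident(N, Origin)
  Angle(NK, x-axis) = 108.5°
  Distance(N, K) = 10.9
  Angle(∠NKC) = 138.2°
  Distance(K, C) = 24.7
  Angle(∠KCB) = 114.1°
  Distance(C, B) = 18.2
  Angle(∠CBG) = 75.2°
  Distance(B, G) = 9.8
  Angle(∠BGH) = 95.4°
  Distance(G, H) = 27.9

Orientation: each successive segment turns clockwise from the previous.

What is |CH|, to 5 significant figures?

12.810

N is at the origin; NK runs at 108.5° with length 10.9, so K = (-3.4586, 10.337). ∠NKC = 138.2° gives KC at 66.700° from the x-axis; with |KC| = 24.7, C = (6.3114, 33.022). ∠KCB = 114.1° gives CB at 0.80000° from the x-axis; with |CB| = 18.2, B = (24.510, 33.276). ∠CBG = 75.2° gives BG at -104.00° from the x-axis; with |BG| = 9.8, G = (22.139, 23.768). ∠BGH = 95.4° gives GH at 171.40° from the x-axis; with |GH| = 27.9, H = (-5.4476, 27.940). Then |CH| = |H − C| = 12.810.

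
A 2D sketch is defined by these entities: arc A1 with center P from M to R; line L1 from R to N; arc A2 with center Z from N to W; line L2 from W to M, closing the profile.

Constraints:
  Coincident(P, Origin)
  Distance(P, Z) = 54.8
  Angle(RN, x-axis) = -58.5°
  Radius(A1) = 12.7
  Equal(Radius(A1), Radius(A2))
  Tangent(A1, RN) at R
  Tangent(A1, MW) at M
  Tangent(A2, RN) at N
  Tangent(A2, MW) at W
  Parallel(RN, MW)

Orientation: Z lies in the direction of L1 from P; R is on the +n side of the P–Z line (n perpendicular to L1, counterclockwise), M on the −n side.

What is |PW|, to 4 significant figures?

56.25

Tangency of A1 to both parallel lines with radius 12.7 puts R and M at P ± 12.7·n: R = (10.83, 6.636), M = (-10.83, -6.636). Equal radii place N and W the same way about Z: N = Z + 12.7·n = (39.46, -40.09), W = Z − 12.7·n = (17.80, -53.36). Then |PW| = |W − P| = 56.25.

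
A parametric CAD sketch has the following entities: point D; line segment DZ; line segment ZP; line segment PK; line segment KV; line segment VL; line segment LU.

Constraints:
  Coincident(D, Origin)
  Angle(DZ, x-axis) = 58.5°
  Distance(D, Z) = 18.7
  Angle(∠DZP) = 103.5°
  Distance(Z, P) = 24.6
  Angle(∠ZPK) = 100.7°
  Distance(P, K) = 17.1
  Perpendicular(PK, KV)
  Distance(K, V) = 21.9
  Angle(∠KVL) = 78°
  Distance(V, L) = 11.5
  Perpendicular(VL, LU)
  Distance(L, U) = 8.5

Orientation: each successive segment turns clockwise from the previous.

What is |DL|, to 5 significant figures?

14.002

D is at the origin; DZ runs at 58.5° with length 18.7, so Z = (9.7707, 15.944). ∠DZP = 103.5° gives ZP at -18.000° from the x-axis; with |ZP| = 24.6, P = (33.167, 8.3426). ∠ZPK = 100.7° gives PK at -97.300° from the x-axis; with |PK| = 17.1, K = (30.994, -8.6188). The perpendicularity gives KV at right angles to PK, so KV runs at 172.70°; with |KV| = 21.9, V = (9.2714, -5.8361). ∠KVL = 78.0° gives VL at 70.700° from the x-axis; with |VL| = 11.5, L = (13.072, 5.0176). Then |DL| = |L − D| = 14.002.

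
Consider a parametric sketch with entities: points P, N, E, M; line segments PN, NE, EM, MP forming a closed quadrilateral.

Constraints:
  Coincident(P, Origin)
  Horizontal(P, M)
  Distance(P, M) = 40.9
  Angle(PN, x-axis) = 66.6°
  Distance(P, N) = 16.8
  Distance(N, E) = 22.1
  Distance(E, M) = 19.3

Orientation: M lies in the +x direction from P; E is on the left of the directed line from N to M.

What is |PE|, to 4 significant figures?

32.45

Checks: |NE| = 22.10 ✓; |EM| = 19.30 ✓.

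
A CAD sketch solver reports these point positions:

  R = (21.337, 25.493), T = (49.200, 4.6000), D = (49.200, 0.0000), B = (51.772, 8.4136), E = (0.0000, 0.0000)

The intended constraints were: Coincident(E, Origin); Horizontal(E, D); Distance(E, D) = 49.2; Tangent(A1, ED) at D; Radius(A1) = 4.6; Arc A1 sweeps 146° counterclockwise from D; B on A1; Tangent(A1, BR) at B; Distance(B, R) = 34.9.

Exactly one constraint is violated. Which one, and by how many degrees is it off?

Tangent(A1, BR) at B — off by 4.70°.

E = (0.00, 0.00) ✓; E.y = 0.00, D.y = 0.00 ✓; |ED| = 49.20 ✓; ∠(TD, DE) = 90.00° ✓; |TD| = 4.600 ✓; bearing(T→B) − bearing(T→D) = 146.0° ✓; |TB| = 4.600 ✓; ∠(TB, BR) = 85.30° ✗; |BR| = 34.90 ✓.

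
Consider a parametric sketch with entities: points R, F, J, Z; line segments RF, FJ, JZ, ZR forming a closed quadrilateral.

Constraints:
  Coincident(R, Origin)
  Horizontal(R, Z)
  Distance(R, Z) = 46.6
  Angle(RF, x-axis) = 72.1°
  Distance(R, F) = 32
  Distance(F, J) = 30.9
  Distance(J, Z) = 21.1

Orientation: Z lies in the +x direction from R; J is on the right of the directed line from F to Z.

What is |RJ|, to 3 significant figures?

26.2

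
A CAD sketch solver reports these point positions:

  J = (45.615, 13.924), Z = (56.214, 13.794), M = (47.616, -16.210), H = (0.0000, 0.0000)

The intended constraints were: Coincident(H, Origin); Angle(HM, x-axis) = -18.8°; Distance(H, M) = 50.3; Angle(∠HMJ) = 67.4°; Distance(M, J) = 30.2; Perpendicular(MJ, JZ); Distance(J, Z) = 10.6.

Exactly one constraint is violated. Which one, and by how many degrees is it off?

Perpendicular(MJ, JZ) — off by 4.50°.

H = (0.00, 0.00) ✓; HM at -18.80° ✓; |HM| = 50.30 ✓; ∠HMJ = 67.40° ✓; |MJ| = 30.20 ✓; ∠(MJ, JZ) = 94.50° ✗; |JZ| = 10.60 ✓.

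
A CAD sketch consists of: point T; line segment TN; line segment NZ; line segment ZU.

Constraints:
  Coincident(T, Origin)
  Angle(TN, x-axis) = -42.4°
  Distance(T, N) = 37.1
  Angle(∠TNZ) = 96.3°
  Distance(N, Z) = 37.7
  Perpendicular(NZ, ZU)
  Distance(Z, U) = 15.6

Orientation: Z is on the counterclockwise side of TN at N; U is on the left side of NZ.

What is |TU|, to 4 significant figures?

46.88

T is at the origin; TN runs at -42.4° with length 37.1, so N = 37.1·(cos -42.4°, sin -42.4°) = (27.40, -25.02). ∠TNZ = 96.3°, so NZ runs at -42.4° + (180° − 96.3°) = 41.30° from the x-axis; with |NZ| = 37.7, Z = N + 37.7·(cos 41.30°, sin 41.30°) = (55.72, -0.1346). NZ is perpendicular to ZU; with |ZU| = 15.6 on the left of NZ, U = Z + 15.6·(-0.6600, 0.7513) = (45.42, 11.59). Then |TU| = |U − T| = 46.88.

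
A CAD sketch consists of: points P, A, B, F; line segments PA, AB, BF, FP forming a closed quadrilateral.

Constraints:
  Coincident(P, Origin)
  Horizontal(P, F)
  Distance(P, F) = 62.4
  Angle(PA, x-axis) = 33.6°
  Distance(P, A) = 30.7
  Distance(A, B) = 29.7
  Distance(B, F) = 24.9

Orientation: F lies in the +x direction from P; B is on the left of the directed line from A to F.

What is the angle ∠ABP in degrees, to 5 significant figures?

10.522°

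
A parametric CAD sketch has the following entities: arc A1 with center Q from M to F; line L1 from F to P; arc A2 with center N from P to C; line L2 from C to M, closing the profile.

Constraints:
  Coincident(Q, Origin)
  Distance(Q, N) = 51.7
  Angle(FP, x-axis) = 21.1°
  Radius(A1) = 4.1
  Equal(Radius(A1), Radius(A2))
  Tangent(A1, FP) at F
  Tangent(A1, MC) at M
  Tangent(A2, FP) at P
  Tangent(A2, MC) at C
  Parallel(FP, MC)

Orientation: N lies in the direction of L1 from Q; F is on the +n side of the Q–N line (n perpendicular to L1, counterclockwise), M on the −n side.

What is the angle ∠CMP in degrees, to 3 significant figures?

9.01°

The slot axis is L1's direction at 21.1°, so u = (cos 21.1°, sin 21.1°) = (0.933, 0.360) and n = (−sin 21.1°, cos 21.1°) = (-0.360, 0.933). Q is at the origin and N lies 51.7 along u from Q, so N = 51.7·u = (48.2, 18.6). Tangency of A1 to both parallel lines with radius 4.1 puts F and M at Q ± 4.1·n: F = (-1.48, 3.83), M = (1.48, -3.83). Equal radii place P and C the same way about N: P = N + 4.1·n = (46.8, 22.4), C = N − 4.1·n = (49.7, 14.8). Then cos ∠CMP = MC·MP / (|MC||MP|), giving 9.01°.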